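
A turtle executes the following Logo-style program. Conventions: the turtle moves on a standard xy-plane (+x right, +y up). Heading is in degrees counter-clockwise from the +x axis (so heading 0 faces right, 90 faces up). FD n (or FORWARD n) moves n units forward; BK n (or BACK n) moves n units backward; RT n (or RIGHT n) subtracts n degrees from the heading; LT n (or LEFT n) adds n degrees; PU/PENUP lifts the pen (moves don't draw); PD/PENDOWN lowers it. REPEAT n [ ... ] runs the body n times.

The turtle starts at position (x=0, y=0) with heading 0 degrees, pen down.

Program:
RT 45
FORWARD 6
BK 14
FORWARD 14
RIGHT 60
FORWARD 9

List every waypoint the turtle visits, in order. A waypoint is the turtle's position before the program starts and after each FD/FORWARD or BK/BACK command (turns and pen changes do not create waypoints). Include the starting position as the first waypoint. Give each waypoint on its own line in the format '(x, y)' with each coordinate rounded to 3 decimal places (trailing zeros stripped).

Answer: (0, 0)
(4.243, -4.243)
(-5.657, 5.657)
(4.243, -4.243)
(1.913, -12.936)

Derivation:
Executing turtle program step by step:
Start: pos=(0,0), heading=0, pen down
RT 45: heading 0 -> 315
FD 6: (0,0) -> (4.243,-4.243) [heading=315, draw]
BK 14: (4.243,-4.243) -> (-5.657,5.657) [heading=315, draw]
FD 14: (-5.657,5.657) -> (4.243,-4.243) [heading=315, draw]
RT 60: heading 315 -> 255
FD 9: (4.243,-4.243) -> (1.913,-12.936) [heading=255, draw]
Final: pos=(1.913,-12.936), heading=255, 4 segment(s) drawn
Waypoints (5 total):
(0, 0)
(4.243, -4.243)
(-5.657, 5.657)
(4.243, -4.243)
(1.913, -12.936)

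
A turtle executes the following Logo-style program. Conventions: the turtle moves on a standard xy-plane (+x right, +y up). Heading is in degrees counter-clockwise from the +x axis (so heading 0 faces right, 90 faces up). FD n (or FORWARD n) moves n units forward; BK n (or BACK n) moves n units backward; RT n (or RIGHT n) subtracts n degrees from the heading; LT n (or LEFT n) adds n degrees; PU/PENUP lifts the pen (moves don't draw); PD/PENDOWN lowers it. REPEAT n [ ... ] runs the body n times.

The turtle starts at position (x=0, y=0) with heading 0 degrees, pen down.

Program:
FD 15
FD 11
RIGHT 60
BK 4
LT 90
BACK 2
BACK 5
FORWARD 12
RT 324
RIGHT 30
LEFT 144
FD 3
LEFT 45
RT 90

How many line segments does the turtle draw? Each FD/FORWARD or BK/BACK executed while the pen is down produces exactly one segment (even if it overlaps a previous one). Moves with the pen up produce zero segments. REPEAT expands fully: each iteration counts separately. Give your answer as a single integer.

Executing turtle program step by step:
Start: pos=(0,0), heading=0, pen down
FD 15: (0,0) -> (15,0) [heading=0, draw]
FD 11: (15,0) -> (26,0) [heading=0, draw]
RT 60: heading 0 -> 300
BK 4: (26,0) -> (24,3.464) [heading=300, draw]
LT 90: heading 300 -> 30
BK 2: (24,3.464) -> (22.268,2.464) [heading=30, draw]
BK 5: (22.268,2.464) -> (17.938,-0.036) [heading=30, draw]
FD 12: (17.938,-0.036) -> (28.33,5.964) [heading=30, draw]
RT 324: heading 30 -> 66
RT 30: heading 66 -> 36
LT 144: heading 36 -> 180
FD 3: (28.33,5.964) -> (25.33,5.964) [heading=180, draw]
LT 45: heading 180 -> 225
RT 90: heading 225 -> 135
Final: pos=(25.33,5.964), heading=135, 7 segment(s) drawn
Segments drawn: 7

Answer: 7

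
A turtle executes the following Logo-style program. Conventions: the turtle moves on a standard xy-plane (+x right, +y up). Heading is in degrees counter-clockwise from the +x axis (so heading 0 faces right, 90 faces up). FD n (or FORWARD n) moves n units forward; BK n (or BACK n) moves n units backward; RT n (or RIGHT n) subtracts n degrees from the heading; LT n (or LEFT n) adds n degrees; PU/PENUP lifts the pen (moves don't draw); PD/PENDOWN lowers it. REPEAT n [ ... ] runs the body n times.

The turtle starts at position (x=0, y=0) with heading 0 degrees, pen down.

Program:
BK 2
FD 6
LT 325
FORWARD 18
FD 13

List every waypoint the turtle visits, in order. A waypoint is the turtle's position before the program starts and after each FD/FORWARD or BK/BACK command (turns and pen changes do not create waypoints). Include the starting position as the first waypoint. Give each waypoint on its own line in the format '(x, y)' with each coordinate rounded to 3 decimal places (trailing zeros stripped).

Executing turtle program step by step:
Start: pos=(0,0), heading=0, pen down
BK 2: (0,0) -> (-2,0) [heading=0, draw]
FD 6: (-2,0) -> (4,0) [heading=0, draw]
LT 325: heading 0 -> 325
FD 18: (4,0) -> (18.745,-10.324) [heading=325, draw]
FD 13: (18.745,-10.324) -> (29.394,-17.781) [heading=325, draw]
Final: pos=(29.394,-17.781), heading=325, 4 segment(s) drawn
Waypoints (5 total):
(0, 0)
(-2, 0)
(4, 0)
(18.745, -10.324)
(29.394, -17.781)

Answer: (0, 0)
(-2, 0)
(4, 0)
(18.745, -10.324)
(29.394, -17.781)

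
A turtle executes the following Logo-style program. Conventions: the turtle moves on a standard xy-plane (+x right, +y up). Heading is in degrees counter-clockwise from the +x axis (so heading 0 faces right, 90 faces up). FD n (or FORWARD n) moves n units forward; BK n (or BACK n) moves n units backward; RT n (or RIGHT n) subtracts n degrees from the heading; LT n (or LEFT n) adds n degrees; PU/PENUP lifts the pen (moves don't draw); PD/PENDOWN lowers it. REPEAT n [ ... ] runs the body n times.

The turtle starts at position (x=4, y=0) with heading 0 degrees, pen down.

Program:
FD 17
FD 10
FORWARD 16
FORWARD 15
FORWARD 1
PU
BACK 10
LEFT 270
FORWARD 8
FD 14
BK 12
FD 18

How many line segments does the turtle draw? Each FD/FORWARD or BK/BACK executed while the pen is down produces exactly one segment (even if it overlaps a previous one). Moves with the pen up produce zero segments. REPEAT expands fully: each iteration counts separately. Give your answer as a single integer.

Executing turtle program step by step:
Start: pos=(4,0), heading=0, pen down
FD 17: (4,0) -> (21,0) [heading=0, draw]
FD 10: (21,0) -> (31,0) [heading=0, draw]
FD 16: (31,0) -> (47,0) [heading=0, draw]
FD 15: (47,0) -> (62,0) [heading=0, draw]
FD 1: (62,0) -> (63,0) [heading=0, draw]
PU: pen up
BK 10: (63,0) -> (53,0) [heading=0, move]
LT 270: heading 0 -> 270
FD 8: (53,0) -> (53,-8) [heading=270, move]
FD 14: (53,-8) -> (53,-22) [heading=270, move]
BK 12: (53,-22) -> (53,-10) [heading=270, move]
FD 18: (53,-10) -> (53,-28) [heading=270, move]
Final: pos=(53,-28), heading=270, 5 segment(s) drawn
Segments drawn: 5

Answer: 5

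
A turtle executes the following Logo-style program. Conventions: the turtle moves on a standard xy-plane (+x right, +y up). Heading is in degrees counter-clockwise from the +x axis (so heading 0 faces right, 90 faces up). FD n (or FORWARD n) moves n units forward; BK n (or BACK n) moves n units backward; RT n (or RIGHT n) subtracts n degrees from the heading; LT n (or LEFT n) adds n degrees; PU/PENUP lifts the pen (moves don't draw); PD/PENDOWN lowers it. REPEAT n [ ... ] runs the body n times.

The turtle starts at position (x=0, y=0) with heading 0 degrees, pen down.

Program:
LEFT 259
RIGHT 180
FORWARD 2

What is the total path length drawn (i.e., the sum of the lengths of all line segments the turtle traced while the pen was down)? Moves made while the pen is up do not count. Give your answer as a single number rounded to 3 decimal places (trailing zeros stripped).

Answer: 2

Derivation:
Executing turtle program step by step:
Start: pos=(0,0), heading=0, pen down
LT 259: heading 0 -> 259
RT 180: heading 259 -> 79
FD 2: (0,0) -> (0.382,1.963) [heading=79, draw]
Final: pos=(0.382,1.963), heading=79, 1 segment(s) drawn

Segment lengths:
  seg 1: (0,0) -> (0.382,1.963), length = 2
Total = 2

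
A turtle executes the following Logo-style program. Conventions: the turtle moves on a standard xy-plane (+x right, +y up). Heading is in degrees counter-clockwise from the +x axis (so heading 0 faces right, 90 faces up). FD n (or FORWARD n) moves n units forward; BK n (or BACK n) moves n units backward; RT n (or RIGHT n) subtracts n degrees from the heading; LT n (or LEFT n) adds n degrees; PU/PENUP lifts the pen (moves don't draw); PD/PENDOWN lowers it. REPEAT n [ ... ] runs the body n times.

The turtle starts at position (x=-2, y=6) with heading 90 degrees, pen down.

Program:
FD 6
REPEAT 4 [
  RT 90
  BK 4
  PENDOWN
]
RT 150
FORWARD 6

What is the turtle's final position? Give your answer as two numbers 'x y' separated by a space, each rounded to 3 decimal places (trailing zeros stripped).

Executing turtle program step by step:
Start: pos=(-2,6), heading=90, pen down
FD 6: (-2,6) -> (-2,12) [heading=90, draw]
REPEAT 4 [
  -- iteration 1/4 --
  RT 90: heading 90 -> 0
  BK 4: (-2,12) -> (-6,12) [heading=0, draw]
  PD: pen down
  -- iteration 2/4 --
  RT 90: heading 0 -> 270
  BK 4: (-6,12) -> (-6,16) [heading=270, draw]
  PD: pen down
  -- iteration 3/4 --
  RT 90: heading 270 -> 180
  BK 4: (-6,16) -> (-2,16) [heading=180, draw]
  PD: pen down
  -- iteration 4/4 --
  RT 90: heading 180 -> 90
  BK 4: (-2,16) -> (-2,12) [heading=90, draw]
  PD: pen down
]
RT 150: heading 90 -> 300
FD 6: (-2,12) -> (1,6.804) [heading=300, draw]
Final: pos=(1,6.804), heading=300, 6 segment(s) drawn

Answer: 1 6.804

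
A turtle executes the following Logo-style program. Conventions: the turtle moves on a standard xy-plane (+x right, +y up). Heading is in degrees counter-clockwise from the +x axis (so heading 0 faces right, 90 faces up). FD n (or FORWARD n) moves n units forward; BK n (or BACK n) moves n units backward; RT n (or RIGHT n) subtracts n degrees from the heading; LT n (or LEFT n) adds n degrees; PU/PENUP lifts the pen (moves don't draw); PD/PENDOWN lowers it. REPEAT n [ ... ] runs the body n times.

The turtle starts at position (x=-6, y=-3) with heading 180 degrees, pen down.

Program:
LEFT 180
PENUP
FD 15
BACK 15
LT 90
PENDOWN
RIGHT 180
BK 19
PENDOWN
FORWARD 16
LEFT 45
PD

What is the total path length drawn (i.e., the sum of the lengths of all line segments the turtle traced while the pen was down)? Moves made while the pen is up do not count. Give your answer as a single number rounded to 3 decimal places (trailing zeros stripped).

Executing turtle program step by step:
Start: pos=(-6,-3), heading=180, pen down
LT 180: heading 180 -> 0
PU: pen up
FD 15: (-6,-3) -> (9,-3) [heading=0, move]
BK 15: (9,-3) -> (-6,-3) [heading=0, move]
LT 90: heading 0 -> 90
PD: pen down
RT 180: heading 90 -> 270
BK 19: (-6,-3) -> (-6,16) [heading=270, draw]
PD: pen down
FD 16: (-6,16) -> (-6,0) [heading=270, draw]
LT 45: heading 270 -> 315
PD: pen down
Final: pos=(-6,0), heading=315, 2 segment(s) drawn

Segment lengths:
  seg 1: (-6,-3) -> (-6,16), length = 19
  seg 2: (-6,16) -> (-6,0), length = 16
Total = 35

Answer: 35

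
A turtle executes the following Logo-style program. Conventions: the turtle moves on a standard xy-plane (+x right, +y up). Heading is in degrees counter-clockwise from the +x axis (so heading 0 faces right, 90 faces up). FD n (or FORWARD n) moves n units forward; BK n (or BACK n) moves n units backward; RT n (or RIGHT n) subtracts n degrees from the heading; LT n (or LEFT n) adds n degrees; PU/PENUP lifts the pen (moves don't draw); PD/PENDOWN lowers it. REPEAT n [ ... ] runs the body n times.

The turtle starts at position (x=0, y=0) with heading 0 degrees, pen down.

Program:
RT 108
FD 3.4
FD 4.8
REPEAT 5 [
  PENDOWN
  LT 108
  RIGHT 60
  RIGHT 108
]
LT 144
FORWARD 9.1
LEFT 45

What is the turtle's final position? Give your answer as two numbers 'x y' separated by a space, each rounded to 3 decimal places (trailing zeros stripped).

Executing turtle program step by step:
Start: pos=(0,0), heading=0, pen down
RT 108: heading 0 -> 252
FD 3.4: (0,0) -> (-1.051,-3.234) [heading=252, draw]
FD 4.8: (-1.051,-3.234) -> (-2.534,-7.799) [heading=252, draw]
REPEAT 5 [
  -- iteration 1/5 --
  PD: pen down
  LT 108: heading 252 -> 0
  RT 60: heading 0 -> 300
  RT 108: heading 300 -> 192
  -- iteration 2/5 --
  PD: pen down
  LT 108: heading 192 -> 300
  RT 60: heading 300 -> 240
  RT 108: heading 240 -> 132
  -- iteration 3/5 --
  PD: pen down
  LT 108: heading 132 -> 240
  RT 60: heading 240 -> 180
  RT 108: heading 180 -> 72
  -- iteration 4/5 --
  PD: pen down
  LT 108: heading 72 -> 180
  RT 60: heading 180 -> 120
  RT 108: heading 120 -> 12
  -- iteration 5/5 --
  PD: pen down
  LT 108: heading 12 -> 120
  RT 60: heading 120 -> 60
  RT 108: heading 60 -> 312
]
LT 144: heading 312 -> 96
FD 9.1: (-2.534,-7.799) -> (-3.485,1.251) [heading=96, draw]
LT 45: heading 96 -> 141
Final: pos=(-3.485,1.251), heading=141, 3 segment(s) drawn

Answer: -3.485 1.251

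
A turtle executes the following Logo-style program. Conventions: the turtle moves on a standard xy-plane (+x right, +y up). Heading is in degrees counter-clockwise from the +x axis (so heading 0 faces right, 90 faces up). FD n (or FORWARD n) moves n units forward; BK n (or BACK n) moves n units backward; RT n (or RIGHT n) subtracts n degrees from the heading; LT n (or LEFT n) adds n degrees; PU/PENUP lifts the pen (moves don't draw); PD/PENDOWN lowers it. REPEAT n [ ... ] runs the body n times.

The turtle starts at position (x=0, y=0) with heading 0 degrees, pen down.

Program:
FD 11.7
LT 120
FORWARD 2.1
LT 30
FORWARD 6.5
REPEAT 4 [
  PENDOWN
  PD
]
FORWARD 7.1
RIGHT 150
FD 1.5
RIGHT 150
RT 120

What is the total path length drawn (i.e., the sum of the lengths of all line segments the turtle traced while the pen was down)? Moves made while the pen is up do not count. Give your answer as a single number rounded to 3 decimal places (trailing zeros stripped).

Executing turtle program step by step:
Start: pos=(0,0), heading=0, pen down
FD 11.7: (0,0) -> (11.7,0) [heading=0, draw]
LT 120: heading 0 -> 120
FD 2.1: (11.7,0) -> (10.65,1.819) [heading=120, draw]
LT 30: heading 120 -> 150
FD 6.5: (10.65,1.819) -> (5.021,5.069) [heading=150, draw]
REPEAT 4 [
  -- iteration 1/4 --
  PD: pen down
  PD: pen down
  -- iteration 2/4 --
  PD: pen down
  PD: pen down
  -- iteration 3/4 --
  PD: pen down
  PD: pen down
  -- iteration 4/4 --
  PD: pen down
  PD: pen down
]
FD 7.1: (5.021,5.069) -> (-1.128,8.619) [heading=150, draw]
RT 150: heading 150 -> 0
FD 1.5: (-1.128,8.619) -> (0.372,8.619) [heading=0, draw]
RT 150: heading 0 -> 210
RT 120: heading 210 -> 90
Final: pos=(0.372,8.619), heading=90, 5 segment(s) drawn

Segment lengths:
  seg 1: (0,0) -> (11.7,0), length = 11.7
  seg 2: (11.7,0) -> (10.65,1.819), length = 2.1
  seg 3: (10.65,1.819) -> (5.021,5.069), length = 6.5
  seg 4: (5.021,5.069) -> (-1.128,8.619), length = 7.1
  seg 5: (-1.128,8.619) -> (0.372,8.619), length = 1.5
Total = 28.9

Answer: 28.9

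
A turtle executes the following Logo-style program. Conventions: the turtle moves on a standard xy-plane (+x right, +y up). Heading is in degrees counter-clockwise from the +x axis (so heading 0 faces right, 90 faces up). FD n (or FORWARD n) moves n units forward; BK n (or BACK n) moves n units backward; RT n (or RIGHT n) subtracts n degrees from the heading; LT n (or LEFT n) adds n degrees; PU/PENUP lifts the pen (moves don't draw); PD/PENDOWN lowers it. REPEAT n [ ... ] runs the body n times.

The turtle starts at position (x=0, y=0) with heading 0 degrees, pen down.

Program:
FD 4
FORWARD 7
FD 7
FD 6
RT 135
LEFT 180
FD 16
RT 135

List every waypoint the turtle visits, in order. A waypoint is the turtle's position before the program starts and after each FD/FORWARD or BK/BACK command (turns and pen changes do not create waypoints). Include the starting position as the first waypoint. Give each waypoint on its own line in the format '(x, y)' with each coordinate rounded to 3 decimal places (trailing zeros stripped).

Answer: (0, 0)
(4, 0)
(11, 0)
(18, 0)
(24, 0)
(35.314, 11.314)

Derivation:
Executing turtle program step by step:
Start: pos=(0,0), heading=0, pen down
FD 4: (0,0) -> (4,0) [heading=0, draw]
FD 7: (4,0) -> (11,0) [heading=0, draw]
FD 7: (11,0) -> (18,0) [heading=0, draw]
FD 6: (18,0) -> (24,0) [heading=0, draw]
RT 135: heading 0 -> 225
LT 180: heading 225 -> 45
FD 16: (24,0) -> (35.314,11.314) [heading=45, draw]
RT 135: heading 45 -> 270
Final: pos=(35.314,11.314), heading=270, 5 segment(s) drawn
Waypoints (6 total):
(0, 0)
(4, 0)
(11, 0)
(18, 0)
(24, 0)
(35.314, 11.314)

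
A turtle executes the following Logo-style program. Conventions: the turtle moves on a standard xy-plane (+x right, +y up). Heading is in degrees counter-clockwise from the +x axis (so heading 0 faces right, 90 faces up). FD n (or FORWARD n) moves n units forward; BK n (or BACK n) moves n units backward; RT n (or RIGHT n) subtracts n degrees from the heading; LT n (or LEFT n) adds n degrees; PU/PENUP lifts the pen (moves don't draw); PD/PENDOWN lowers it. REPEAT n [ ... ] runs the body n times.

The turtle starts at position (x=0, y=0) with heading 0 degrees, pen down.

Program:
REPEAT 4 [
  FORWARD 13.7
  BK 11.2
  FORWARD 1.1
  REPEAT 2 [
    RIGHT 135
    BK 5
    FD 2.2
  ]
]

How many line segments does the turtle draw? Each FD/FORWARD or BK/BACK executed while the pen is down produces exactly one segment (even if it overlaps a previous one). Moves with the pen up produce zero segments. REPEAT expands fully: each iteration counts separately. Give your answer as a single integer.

Executing turtle program step by step:
Start: pos=(0,0), heading=0, pen down
REPEAT 4 [
  -- iteration 1/4 --
  FD 13.7: (0,0) -> (13.7,0) [heading=0, draw]
  BK 11.2: (13.7,0) -> (2.5,0) [heading=0, draw]
  FD 1.1: (2.5,0) -> (3.6,0) [heading=0, draw]
  REPEAT 2 [
    -- iteration 1/2 --
    RT 135: heading 0 -> 225
    BK 5: (3.6,0) -> (7.136,3.536) [heading=225, draw]
    FD 2.2: (7.136,3.536) -> (5.58,1.98) [heading=225, draw]
    -- iteration 2/2 --
    RT 135: heading 225 -> 90
    BK 5: (5.58,1.98) -> (5.58,-3.02) [heading=90, draw]
    FD 2.2: (5.58,-3.02) -> (5.58,-0.82) [heading=90, draw]
  ]
  -- iteration 2/4 --
  FD 13.7: (5.58,-0.82) -> (5.58,12.88) [heading=90, draw]
  BK 11.2: (5.58,12.88) -> (5.58,1.68) [heading=90, draw]
  FD 1.1: (5.58,1.68) -> (5.58,2.78) [heading=90, draw]
  REPEAT 2 [
    -- iteration 1/2 --
    RT 135: heading 90 -> 315
    BK 5: (5.58,2.78) -> (2.044,6.315) [heading=315, draw]
    FD 2.2: (2.044,6.315) -> (3.6,4.76) [heading=315, draw]
    -- iteration 2/2 --
    RT 135: heading 315 -> 180
    BK 5: (3.6,4.76) -> (8.6,4.76) [heading=180, draw]
    FD 2.2: (8.6,4.76) -> (6.4,4.76) [heading=180, draw]
  ]
  -- iteration 3/4 --
  FD 13.7: (6.4,4.76) -> (-7.3,4.76) [heading=180, draw]
  BK 11.2: (-7.3,4.76) -> (3.9,4.76) [heading=180, draw]
  FD 1.1: (3.9,4.76) -> (2.8,4.76) [heading=180, draw]
  REPEAT 2 [
    -- iteration 1/2 --
    RT 135: heading 180 -> 45
    BK 5: (2.8,4.76) -> (-0.736,1.224) [heading=45, draw]
    FD 2.2: (-0.736,1.224) -> (0.82,2.78) [heading=45, draw]
    -- iteration 2/2 --
    RT 135: heading 45 -> 270
    BK 5: (0.82,2.78) -> (0.82,7.78) [heading=270, draw]
    FD 2.2: (0.82,7.78) -> (0.82,5.58) [heading=270, draw]
  ]
  -- iteration 4/4 --
  FD 13.7: (0.82,5.58) -> (0.82,-8.12) [heading=270, draw]
  BK 11.2: (0.82,-8.12) -> (0.82,3.08) [heading=270, draw]
  FD 1.1: (0.82,3.08) -> (0.82,1.98) [heading=270, draw]
  REPEAT 2 [
    -- iteration 1/2 --
    RT 135: heading 270 -> 135
    BK 5: (0.82,1.98) -> (4.356,-1.556) [heading=135, draw]
    FD 2.2: (4.356,-1.556) -> (2.8,0) [heading=135, draw]
    -- iteration 2/2 --
    RT 135: heading 135 -> 0
    BK 5: (2.8,0) -> (-2.2,0) [heading=0, draw]
    FD 2.2: (-2.2,0) -> (0,0) [heading=0, draw]
  ]
]
Final: pos=(0,0), heading=0, 28 segment(s) drawn
Segments drawn: 28

Answer: 28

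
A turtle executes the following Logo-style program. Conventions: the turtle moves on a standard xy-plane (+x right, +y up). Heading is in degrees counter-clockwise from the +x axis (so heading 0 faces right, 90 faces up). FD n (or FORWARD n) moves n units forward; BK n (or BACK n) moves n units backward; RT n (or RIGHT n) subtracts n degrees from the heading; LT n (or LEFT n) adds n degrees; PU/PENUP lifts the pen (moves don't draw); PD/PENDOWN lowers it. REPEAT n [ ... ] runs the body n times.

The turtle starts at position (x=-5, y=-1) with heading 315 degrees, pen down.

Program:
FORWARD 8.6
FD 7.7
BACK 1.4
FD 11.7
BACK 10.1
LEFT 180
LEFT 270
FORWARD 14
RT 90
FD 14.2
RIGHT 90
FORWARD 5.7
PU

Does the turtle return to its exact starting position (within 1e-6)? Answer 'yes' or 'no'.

Answer: no

Derivation:
Executing turtle program step by step:
Start: pos=(-5,-1), heading=315, pen down
FD 8.6: (-5,-1) -> (1.081,-7.081) [heading=315, draw]
FD 7.7: (1.081,-7.081) -> (6.526,-12.526) [heading=315, draw]
BK 1.4: (6.526,-12.526) -> (5.536,-11.536) [heading=315, draw]
FD 11.7: (5.536,-11.536) -> (13.809,-19.809) [heading=315, draw]
BK 10.1: (13.809,-19.809) -> (6.667,-12.667) [heading=315, draw]
LT 180: heading 315 -> 135
LT 270: heading 135 -> 45
FD 14: (6.667,-12.667) -> (16.567,-2.768) [heading=45, draw]
RT 90: heading 45 -> 315
FD 14.2: (16.567,-2.768) -> (26.608,-12.809) [heading=315, draw]
RT 90: heading 315 -> 225
FD 5.7: (26.608,-12.809) -> (22.577,-16.839) [heading=225, draw]
PU: pen up
Final: pos=(22.577,-16.839), heading=225, 8 segment(s) drawn

Start position: (-5, -1)
Final position: (22.577, -16.839)
Distance = 31.802; >= 1e-6 -> NOT closed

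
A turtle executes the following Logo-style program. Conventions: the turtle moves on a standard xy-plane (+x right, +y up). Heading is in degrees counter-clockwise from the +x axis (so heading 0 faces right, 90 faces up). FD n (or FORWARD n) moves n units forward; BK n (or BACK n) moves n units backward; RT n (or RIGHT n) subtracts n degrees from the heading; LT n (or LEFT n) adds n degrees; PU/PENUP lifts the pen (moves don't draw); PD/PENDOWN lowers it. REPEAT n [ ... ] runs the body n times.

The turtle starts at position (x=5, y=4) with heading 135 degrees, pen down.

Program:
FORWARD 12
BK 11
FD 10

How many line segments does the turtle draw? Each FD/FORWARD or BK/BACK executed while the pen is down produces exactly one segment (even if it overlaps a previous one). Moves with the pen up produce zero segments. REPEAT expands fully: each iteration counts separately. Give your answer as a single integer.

Answer: 3

Derivation:
Executing turtle program step by step:
Start: pos=(5,4), heading=135, pen down
FD 12: (5,4) -> (-3.485,12.485) [heading=135, draw]
BK 11: (-3.485,12.485) -> (4.293,4.707) [heading=135, draw]
FD 10: (4.293,4.707) -> (-2.778,11.778) [heading=135, draw]
Final: pos=(-2.778,11.778), heading=135, 3 segment(s) drawn
Segments drawn: 3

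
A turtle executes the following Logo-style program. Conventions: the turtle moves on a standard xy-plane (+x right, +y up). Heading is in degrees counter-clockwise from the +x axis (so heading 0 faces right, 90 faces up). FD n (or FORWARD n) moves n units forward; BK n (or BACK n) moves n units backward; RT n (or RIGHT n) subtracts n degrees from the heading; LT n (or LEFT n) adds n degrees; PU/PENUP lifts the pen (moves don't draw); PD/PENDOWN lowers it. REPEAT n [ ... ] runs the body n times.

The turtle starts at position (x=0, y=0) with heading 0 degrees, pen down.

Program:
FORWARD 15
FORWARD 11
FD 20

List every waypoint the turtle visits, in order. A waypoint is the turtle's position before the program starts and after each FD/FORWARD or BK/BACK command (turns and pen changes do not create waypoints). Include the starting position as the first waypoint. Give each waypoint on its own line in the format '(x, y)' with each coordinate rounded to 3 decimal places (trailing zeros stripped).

Executing turtle program step by step:
Start: pos=(0,0), heading=0, pen down
FD 15: (0,0) -> (15,0) [heading=0, draw]
FD 11: (15,0) -> (26,0) [heading=0, draw]
FD 20: (26,0) -> (46,0) [heading=0, draw]
Final: pos=(46,0), heading=0, 3 segment(s) drawn
Waypoints (4 total):
(0, 0)
(15, 0)
(26, 0)
(46, 0)

Answer: (0, 0)
(15, 0)
(26, 0)
(46, 0)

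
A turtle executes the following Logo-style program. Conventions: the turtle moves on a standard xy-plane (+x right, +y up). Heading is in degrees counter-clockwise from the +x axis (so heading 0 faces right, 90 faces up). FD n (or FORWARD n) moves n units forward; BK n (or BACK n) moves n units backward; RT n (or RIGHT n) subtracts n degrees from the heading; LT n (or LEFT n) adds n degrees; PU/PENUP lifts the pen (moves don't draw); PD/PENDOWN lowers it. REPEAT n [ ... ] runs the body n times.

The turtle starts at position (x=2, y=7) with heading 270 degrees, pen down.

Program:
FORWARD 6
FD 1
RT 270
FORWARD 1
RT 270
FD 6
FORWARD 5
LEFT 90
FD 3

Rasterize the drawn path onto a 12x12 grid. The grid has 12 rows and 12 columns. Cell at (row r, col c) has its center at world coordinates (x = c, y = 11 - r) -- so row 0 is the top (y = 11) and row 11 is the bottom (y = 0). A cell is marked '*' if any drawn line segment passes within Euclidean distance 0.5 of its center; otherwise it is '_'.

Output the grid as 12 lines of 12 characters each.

Answer: ****________
___*________
___*________
___*________
__**________
__**________
__**________
__**________
__**________
__**________
__**________
__**________

Derivation:
Segment 0: (2,7) -> (2,1)
Segment 1: (2,1) -> (2,0)
Segment 2: (2,0) -> (3,0)
Segment 3: (3,0) -> (3,6)
Segment 4: (3,6) -> (3,11)
Segment 5: (3,11) -> (-0,11)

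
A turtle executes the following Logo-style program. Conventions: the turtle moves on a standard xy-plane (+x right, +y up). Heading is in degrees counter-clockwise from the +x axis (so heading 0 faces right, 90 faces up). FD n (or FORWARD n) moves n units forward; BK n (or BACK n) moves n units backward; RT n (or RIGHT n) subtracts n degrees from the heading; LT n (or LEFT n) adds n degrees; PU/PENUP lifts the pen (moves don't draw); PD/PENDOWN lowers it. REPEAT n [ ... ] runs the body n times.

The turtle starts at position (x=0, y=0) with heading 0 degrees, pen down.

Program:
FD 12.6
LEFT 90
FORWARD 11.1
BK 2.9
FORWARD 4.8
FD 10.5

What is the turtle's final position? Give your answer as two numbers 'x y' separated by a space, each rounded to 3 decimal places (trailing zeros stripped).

Executing turtle program step by step:
Start: pos=(0,0), heading=0, pen down
FD 12.6: (0,0) -> (12.6,0) [heading=0, draw]
LT 90: heading 0 -> 90
FD 11.1: (12.6,0) -> (12.6,11.1) [heading=90, draw]
BK 2.9: (12.6,11.1) -> (12.6,8.2) [heading=90, draw]
FD 4.8: (12.6,8.2) -> (12.6,13) [heading=90, draw]
FD 10.5: (12.6,13) -> (12.6,23.5) [heading=90, draw]
Final: pos=(12.6,23.5), heading=90, 5 segment(s) drawn

Answer: 12.6 23.5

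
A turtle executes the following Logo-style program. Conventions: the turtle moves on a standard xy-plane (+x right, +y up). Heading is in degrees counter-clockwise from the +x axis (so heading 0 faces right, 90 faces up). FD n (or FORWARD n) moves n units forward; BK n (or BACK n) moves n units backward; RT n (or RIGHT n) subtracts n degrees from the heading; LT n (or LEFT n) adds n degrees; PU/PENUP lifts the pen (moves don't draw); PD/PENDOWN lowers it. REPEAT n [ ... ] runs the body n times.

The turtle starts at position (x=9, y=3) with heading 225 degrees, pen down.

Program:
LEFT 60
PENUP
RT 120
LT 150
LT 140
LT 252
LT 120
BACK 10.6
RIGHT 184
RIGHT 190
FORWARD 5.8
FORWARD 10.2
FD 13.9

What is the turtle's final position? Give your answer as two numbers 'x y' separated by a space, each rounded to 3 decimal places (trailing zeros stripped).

Answer: 10.534 22.722

Derivation:
Executing turtle program step by step:
Start: pos=(9,3), heading=225, pen down
LT 60: heading 225 -> 285
PU: pen up
RT 120: heading 285 -> 165
LT 150: heading 165 -> 315
LT 140: heading 315 -> 95
LT 252: heading 95 -> 347
LT 120: heading 347 -> 107
BK 10.6: (9,3) -> (12.099,-7.137) [heading=107, move]
RT 184: heading 107 -> 283
RT 190: heading 283 -> 93
FD 5.8: (12.099,-7.137) -> (11.796,-1.345) [heading=93, move]
FD 10.2: (11.796,-1.345) -> (11.262,8.841) [heading=93, move]
FD 13.9: (11.262,8.841) -> (10.534,22.722) [heading=93, move]
Final: pos=(10.534,22.722), heading=93, 0 segment(s) drawn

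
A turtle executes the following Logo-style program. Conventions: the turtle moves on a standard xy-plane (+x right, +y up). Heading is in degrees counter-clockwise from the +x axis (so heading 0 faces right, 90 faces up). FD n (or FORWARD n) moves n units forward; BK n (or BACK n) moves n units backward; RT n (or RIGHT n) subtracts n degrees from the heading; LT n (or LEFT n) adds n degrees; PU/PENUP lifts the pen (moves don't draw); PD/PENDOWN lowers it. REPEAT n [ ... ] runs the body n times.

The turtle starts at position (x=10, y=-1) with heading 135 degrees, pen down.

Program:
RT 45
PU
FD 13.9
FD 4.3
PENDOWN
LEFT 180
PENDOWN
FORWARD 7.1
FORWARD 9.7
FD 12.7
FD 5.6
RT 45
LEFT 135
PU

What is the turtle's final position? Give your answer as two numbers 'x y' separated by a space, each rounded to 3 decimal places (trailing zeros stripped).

Answer: 10 -17.9

Derivation:
Executing turtle program step by step:
Start: pos=(10,-1), heading=135, pen down
RT 45: heading 135 -> 90
PU: pen up
FD 13.9: (10,-1) -> (10,12.9) [heading=90, move]
FD 4.3: (10,12.9) -> (10,17.2) [heading=90, move]
PD: pen down
LT 180: heading 90 -> 270
PD: pen down
FD 7.1: (10,17.2) -> (10,10.1) [heading=270, draw]
FD 9.7: (10,10.1) -> (10,0.4) [heading=270, draw]
FD 12.7: (10,0.4) -> (10,-12.3) [heading=270, draw]
FD 5.6: (10,-12.3) -> (10,-17.9) [heading=270, draw]
RT 45: heading 270 -> 225
LT 135: heading 225 -> 0
PU: pen up
Final: pos=(10,-17.9), heading=0, 4 segment(s) drawn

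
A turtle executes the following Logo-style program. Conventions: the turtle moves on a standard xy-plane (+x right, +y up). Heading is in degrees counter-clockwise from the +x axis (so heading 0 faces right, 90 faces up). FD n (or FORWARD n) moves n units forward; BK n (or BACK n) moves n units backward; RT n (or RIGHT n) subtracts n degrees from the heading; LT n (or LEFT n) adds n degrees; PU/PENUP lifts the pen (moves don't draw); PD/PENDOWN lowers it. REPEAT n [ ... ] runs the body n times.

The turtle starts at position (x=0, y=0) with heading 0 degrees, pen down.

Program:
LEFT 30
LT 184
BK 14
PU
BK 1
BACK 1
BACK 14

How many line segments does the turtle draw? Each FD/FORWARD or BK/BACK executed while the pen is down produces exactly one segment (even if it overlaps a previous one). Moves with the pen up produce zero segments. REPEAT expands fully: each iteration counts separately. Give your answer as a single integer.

Answer: 1

Derivation:
Executing turtle program step by step:
Start: pos=(0,0), heading=0, pen down
LT 30: heading 0 -> 30
LT 184: heading 30 -> 214
BK 14: (0,0) -> (11.607,7.829) [heading=214, draw]
PU: pen up
BK 1: (11.607,7.829) -> (12.436,8.388) [heading=214, move]
BK 1: (12.436,8.388) -> (13.265,8.947) [heading=214, move]
BK 14: (13.265,8.947) -> (24.871,16.776) [heading=214, move]
Final: pos=(24.871,16.776), heading=214, 1 segment(s) drawn
Segments drawn: 1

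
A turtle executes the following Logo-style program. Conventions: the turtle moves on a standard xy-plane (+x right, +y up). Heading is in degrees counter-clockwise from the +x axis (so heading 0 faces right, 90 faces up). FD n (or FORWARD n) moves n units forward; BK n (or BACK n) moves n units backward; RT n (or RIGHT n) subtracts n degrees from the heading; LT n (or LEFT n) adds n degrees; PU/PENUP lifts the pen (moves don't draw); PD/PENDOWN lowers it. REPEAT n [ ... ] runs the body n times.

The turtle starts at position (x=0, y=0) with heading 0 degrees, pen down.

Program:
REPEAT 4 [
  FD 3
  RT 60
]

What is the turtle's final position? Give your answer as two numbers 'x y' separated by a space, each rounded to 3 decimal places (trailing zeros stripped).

Answer: 0 -5.196

Derivation:
Executing turtle program step by step:
Start: pos=(0,0), heading=0, pen down
REPEAT 4 [
  -- iteration 1/4 --
  FD 3: (0,0) -> (3,0) [heading=0, draw]
  RT 60: heading 0 -> 300
  -- iteration 2/4 --
  FD 3: (3,0) -> (4.5,-2.598) [heading=300, draw]
  RT 60: heading 300 -> 240
  -- iteration 3/4 --
  FD 3: (4.5,-2.598) -> (3,-5.196) [heading=240, draw]
  RT 60: heading 240 -> 180
  -- iteration 4/4 --
  FD 3: (3,-5.196) -> (0,-5.196) [heading=180, draw]
  RT 60: heading 180 -> 120
]
Final: pos=(0,-5.196), heading=120, 4 segment(s) drawn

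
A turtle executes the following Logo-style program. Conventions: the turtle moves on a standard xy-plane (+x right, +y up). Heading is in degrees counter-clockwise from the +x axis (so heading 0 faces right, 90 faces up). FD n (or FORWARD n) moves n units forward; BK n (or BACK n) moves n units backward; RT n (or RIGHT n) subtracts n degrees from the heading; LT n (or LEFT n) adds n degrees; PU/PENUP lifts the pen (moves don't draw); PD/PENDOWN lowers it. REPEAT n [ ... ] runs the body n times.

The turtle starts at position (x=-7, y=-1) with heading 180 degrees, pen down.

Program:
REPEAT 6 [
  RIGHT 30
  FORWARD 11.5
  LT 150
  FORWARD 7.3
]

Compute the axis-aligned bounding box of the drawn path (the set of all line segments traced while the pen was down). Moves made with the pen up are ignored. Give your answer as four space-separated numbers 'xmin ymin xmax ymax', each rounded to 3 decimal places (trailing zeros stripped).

Executing turtle program step by step:
Start: pos=(-7,-1), heading=180, pen down
REPEAT 6 [
  -- iteration 1/6 --
  RT 30: heading 180 -> 150
  FD 11.5: (-7,-1) -> (-16.959,4.75) [heading=150, draw]
  LT 150: heading 150 -> 300
  FD 7.3: (-16.959,4.75) -> (-13.309,-1.572) [heading=300, draw]
  -- iteration 2/6 --
  RT 30: heading 300 -> 270
  FD 11.5: (-13.309,-1.572) -> (-13.309,-13.072) [heading=270, draw]
  LT 150: heading 270 -> 60
  FD 7.3: (-13.309,-13.072) -> (-9.659,-6.75) [heading=60, draw]
  -- iteration 3/6 --
  RT 30: heading 60 -> 30
  FD 11.5: (-9.659,-6.75) -> (0.3,-1) [heading=30, draw]
  LT 150: heading 30 -> 180
  FD 7.3: (0.3,-1) -> (-7,-1) [heading=180, draw]
  -- iteration 4/6 --
  RT 30: heading 180 -> 150
  FD 11.5: (-7,-1) -> (-16.959,4.75) [heading=150, draw]
  LT 150: heading 150 -> 300
  FD 7.3: (-16.959,4.75) -> (-13.309,-1.572) [heading=300, draw]
  -- iteration 5/6 --
  RT 30: heading 300 -> 270
  FD 11.5: (-13.309,-1.572) -> (-13.309,-13.072) [heading=270, draw]
  LT 150: heading 270 -> 60
  FD 7.3: (-13.309,-13.072) -> (-9.659,-6.75) [heading=60, draw]
  -- iteration 6/6 --
  RT 30: heading 60 -> 30
  FD 11.5: (-9.659,-6.75) -> (0.3,-1) [heading=30, draw]
  LT 150: heading 30 -> 180
  FD 7.3: (0.3,-1) -> (-7,-1) [heading=180, draw]
]
Final: pos=(-7,-1), heading=180, 12 segment(s) drawn

Segment endpoints: x in {-16.959, -16.959, -13.309, -13.309, -13.309, -13.309, -9.659, -9.659, -7, -7, -7, 0.3, 0.3}, y in {-13.072, -13.072, -6.75, -6.75, -1.572, -1.572, -1, -1, -1, -1, 4.75, 4.75}
xmin=-16.959, ymin=-13.072, xmax=0.3, ymax=4.75

Answer: -16.959 -13.072 0.3 4.75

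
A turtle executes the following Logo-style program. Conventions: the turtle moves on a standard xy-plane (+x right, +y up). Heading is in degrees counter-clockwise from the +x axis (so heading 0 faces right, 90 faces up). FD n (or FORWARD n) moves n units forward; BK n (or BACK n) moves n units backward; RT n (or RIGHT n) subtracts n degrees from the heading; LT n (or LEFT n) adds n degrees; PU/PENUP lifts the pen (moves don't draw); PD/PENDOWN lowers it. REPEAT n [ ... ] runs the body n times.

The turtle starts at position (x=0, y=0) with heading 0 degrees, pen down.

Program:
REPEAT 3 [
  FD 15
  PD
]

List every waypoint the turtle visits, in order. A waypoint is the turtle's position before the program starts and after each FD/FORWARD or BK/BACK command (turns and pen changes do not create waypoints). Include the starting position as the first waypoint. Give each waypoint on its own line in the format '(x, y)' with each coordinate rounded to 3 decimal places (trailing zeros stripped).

Executing turtle program step by step:
Start: pos=(0,0), heading=0, pen down
REPEAT 3 [
  -- iteration 1/3 --
  FD 15: (0,0) -> (15,0) [heading=0, draw]
  PD: pen down
  -- iteration 2/3 --
  FD 15: (15,0) -> (30,0) [heading=0, draw]
  PD: pen down
  -- iteration 3/3 --
  FD 15: (30,0) -> (45,0) [heading=0, draw]
  PD: pen down
]
Final: pos=(45,0), heading=0, 3 segment(s) drawn
Waypoints (4 total):
(0, 0)
(15, 0)
(30, 0)
(45, 0)

Answer: (0, 0)
(15, 0)
(30, 0)
(45, 0)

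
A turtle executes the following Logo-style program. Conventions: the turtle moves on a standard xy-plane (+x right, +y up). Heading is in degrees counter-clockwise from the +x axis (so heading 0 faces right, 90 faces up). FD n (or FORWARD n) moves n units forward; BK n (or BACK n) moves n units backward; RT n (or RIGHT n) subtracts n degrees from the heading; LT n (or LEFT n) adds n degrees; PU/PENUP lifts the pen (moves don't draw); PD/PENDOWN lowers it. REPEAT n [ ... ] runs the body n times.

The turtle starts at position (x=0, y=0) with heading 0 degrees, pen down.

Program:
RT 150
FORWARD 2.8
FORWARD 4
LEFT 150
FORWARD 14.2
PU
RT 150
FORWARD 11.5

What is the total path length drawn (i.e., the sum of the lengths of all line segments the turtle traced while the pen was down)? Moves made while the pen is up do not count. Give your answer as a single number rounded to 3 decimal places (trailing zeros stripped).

Executing turtle program step by step:
Start: pos=(0,0), heading=0, pen down
RT 150: heading 0 -> 210
FD 2.8: (0,0) -> (-2.425,-1.4) [heading=210, draw]
FD 4: (-2.425,-1.4) -> (-5.889,-3.4) [heading=210, draw]
LT 150: heading 210 -> 0
FD 14.2: (-5.889,-3.4) -> (8.311,-3.4) [heading=0, draw]
PU: pen up
RT 150: heading 0 -> 210
FD 11.5: (8.311,-3.4) -> (-1.648,-9.15) [heading=210, move]
Final: pos=(-1.648,-9.15), heading=210, 3 segment(s) drawn

Segment lengths:
  seg 1: (0,0) -> (-2.425,-1.4), length = 2.8
  seg 2: (-2.425,-1.4) -> (-5.889,-3.4), length = 4
  seg 3: (-5.889,-3.4) -> (8.311,-3.4), length = 14.2
Total = 21

Answer: 21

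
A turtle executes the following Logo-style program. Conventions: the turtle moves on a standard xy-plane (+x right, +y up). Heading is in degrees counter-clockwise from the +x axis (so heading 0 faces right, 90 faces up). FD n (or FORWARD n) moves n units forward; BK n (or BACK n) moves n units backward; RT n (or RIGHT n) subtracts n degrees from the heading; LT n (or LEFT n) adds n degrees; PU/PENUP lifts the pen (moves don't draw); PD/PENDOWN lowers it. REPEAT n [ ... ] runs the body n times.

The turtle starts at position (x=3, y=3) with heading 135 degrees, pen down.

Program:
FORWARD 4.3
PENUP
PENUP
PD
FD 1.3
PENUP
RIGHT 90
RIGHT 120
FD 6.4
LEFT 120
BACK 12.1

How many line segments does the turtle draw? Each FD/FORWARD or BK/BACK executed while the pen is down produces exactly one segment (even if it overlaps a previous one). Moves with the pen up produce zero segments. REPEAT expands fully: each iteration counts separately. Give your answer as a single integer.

Answer: 2

Derivation:
Executing turtle program step by step:
Start: pos=(3,3), heading=135, pen down
FD 4.3: (3,3) -> (-0.041,6.041) [heading=135, draw]
PU: pen up
PU: pen up
PD: pen down
FD 1.3: (-0.041,6.041) -> (-0.96,6.96) [heading=135, draw]
PU: pen up
RT 90: heading 135 -> 45
RT 120: heading 45 -> 285
FD 6.4: (-0.96,6.96) -> (0.697,0.778) [heading=285, move]
LT 120: heading 285 -> 45
BK 12.1: (0.697,0.778) -> (-7.859,-7.778) [heading=45, move]
Final: pos=(-7.859,-7.778), heading=45, 2 segment(s) drawn
Segments drawn: 2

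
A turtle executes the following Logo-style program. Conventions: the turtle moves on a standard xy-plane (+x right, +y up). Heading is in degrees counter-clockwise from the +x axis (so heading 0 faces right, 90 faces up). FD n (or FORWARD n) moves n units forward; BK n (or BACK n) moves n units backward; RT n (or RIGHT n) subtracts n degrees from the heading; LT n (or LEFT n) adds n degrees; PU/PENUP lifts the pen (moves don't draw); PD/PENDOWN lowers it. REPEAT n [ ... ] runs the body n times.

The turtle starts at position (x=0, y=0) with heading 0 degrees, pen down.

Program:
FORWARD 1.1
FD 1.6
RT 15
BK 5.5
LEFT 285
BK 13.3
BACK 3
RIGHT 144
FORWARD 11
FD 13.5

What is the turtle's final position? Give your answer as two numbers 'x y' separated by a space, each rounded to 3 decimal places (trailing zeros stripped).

Answer: -17.013 37.544

Derivation:
Executing turtle program step by step:
Start: pos=(0,0), heading=0, pen down
FD 1.1: (0,0) -> (1.1,0) [heading=0, draw]
FD 1.6: (1.1,0) -> (2.7,0) [heading=0, draw]
RT 15: heading 0 -> 345
BK 5.5: (2.7,0) -> (-2.613,1.424) [heading=345, draw]
LT 285: heading 345 -> 270
BK 13.3: (-2.613,1.424) -> (-2.613,14.724) [heading=270, draw]
BK 3: (-2.613,14.724) -> (-2.613,17.724) [heading=270, draw]
RT 144: heading 270 -> 126
FD 11: (-2.613,17.724) -> (-9.078,26.623) [heading=126, draw]
FD 13.5: (-9.078,26.623) -> (-17.013,37.544) [heading=126, draw]
Final: pos=(-17.013,37.544), heading=126, 7 segment(s) drawn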